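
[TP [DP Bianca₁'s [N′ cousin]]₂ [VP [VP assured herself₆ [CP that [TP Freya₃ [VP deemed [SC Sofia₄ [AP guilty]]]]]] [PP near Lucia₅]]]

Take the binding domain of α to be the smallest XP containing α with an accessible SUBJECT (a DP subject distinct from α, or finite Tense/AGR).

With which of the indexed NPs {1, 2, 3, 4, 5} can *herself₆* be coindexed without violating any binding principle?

*herself* is an anaphor, so Principle A applies: it must be bound in its binding domain.
Binding domain of *herself₆*: the matrix TP, whose subject is [Bianca₁'s cousin]₂.
*Bianca₁* does not c-command the anaphor → cannot bind it.
*[Bianca₁'s cousin]₂* c-commands the anaphor within its binding domain → licit binder.
*Freya₃* does not c-command the anaphor → cannot bind it.
*Sofia₄* does not c-command the anaphor → cannot bind it.
*Lucia₅* does not c-command the anaphor → cannot bind it.

{2}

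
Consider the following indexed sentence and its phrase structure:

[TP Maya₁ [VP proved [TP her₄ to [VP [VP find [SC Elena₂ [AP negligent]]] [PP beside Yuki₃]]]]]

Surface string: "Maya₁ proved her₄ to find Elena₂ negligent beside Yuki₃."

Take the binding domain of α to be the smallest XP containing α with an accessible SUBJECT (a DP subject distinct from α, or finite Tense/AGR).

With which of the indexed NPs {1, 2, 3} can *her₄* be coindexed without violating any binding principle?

none

*her* is a pronoun, so Principle B applies: it must be free in its binding domain.
Binding domain of *her₄*: the matrix TP, whose subject is Maya₁.
*Maya₁* c-commands the pronoun within its binding domain → coindexation would violate Principle B.
*Elena₂*: the pronoun c-commands this R-expression → coindexation would violate Principle C on *Elena₂*.
*Yuki₃*: the pronoun c-commands this R-expression → coindexation would violate Principle C on *Yuki₃*.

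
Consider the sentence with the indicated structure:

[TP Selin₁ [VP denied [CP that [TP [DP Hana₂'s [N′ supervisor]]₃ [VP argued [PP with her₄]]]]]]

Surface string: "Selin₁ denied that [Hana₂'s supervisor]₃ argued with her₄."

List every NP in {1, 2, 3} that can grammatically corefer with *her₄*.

*her* is a pronoun, so Principle B applies: it must be free in its binding domain.
Binding domain of *her₄*: the embedded TP, whose subject is [Hana₂'s supervisor]₃.
*Selin₁* c-commands the pronoun but from outside its binding domain, and is not c-commanded by it → coindexation permitted.
*Hana₂* and the pronoun do not c-command one another → neither Principle B nor Principle C is at stake; coindexation permitted.
*[Hana₂'s supervisor]₃* c-commands the pronoun within its binding domain → coindexation would violate Principle B.

{1, 2}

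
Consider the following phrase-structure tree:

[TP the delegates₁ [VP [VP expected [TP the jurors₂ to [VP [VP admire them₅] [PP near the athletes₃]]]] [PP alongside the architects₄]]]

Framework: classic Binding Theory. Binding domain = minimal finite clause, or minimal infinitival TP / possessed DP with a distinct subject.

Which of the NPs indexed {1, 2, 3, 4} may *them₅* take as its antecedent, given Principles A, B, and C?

{1, 3, 4}

*them* is a pronoun, so Principle B applies: it must be free in its binding domain.
Binding domain of *them₅*: the embedded TP, whose subject is the jurors₂.
*the delegates₁* c-commands the pronoun but from outside its binding domain, and is not c-commanded by it → coindexation permitted.
*the jurors₂* c-commands the pronoun within its binding domain → coindexation would violate Principle B.
*the athletes₃* and the pronoun do not c-command one another → neither Principle B nor Principle C is at stake; coindexation permitted.
*the architects₄* and the pronoun do not c-command one another → neither Principle B nor Principle C is at stake; coindexation permitted.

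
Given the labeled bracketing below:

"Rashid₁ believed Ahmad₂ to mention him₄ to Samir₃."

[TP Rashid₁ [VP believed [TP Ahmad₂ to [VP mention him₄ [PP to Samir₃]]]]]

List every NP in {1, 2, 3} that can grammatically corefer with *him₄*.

{1}

*him* is a pronoun, so Principle B applies: it must be free in its binding domain.
Binding domain of *him₄*: the embedded TP, whose subject is Ahmad₂.
*Rashid₁* c-commands the pronoun but from outside its binding domain, and is not c-commanded by it → coindexation permitted.
*Ahmad₂* c-commands the pronoun within its binding domain → coindexation would violate Principle B.
*Samir₃*: the pronoun c-commands this R-expression → coindexation would violate Principle C on *Samir₃*.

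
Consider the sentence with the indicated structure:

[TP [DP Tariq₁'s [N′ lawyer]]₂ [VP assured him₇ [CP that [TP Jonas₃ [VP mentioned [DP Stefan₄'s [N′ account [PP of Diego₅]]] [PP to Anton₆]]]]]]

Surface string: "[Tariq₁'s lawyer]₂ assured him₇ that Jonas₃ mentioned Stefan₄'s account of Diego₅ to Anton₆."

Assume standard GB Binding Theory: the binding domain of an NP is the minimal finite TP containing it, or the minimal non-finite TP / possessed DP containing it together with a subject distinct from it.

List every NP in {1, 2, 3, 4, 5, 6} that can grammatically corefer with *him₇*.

{1}

*him* is a pronoun, so Principle B applies: it must be free in its binding domain.
Binding domain of *him₇*: the matrix TP, whose subject is [Tariq₁'s lawyer]₂.
*Tariq₁* and the pronoun do not c-command one another → neither Principle B nor Principle C is at stake; coindexation permitted.
*[Tariq₁'s lawyer]₂* c-commands the pronoun within its binding domain → coindexation would violate Principle B.
*Jonas₃*: the pronoun c-commands this R-expression → coindexation would violate Principle C on *Jonas₃*.
*Stefan₄*: the pronoun c-commands this R-expression → coindexation would violate Principle C on *Stefan₄*.
*Diego₅*: the pronoun c-commands this R-expression → coindexation would violate Principle C on *Diego₅*.
*Anton₆*: the pronoun c-commands this R-expression → coindexation would violate Principle C on *Anton₆*.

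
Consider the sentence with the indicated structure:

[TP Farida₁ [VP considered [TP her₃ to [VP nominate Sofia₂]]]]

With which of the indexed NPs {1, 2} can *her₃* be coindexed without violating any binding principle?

none

*her* is a pronoun, so Principle B applies: it must be free in its binding domain.
Binding domain of *her₃*: the matrix TP, whose subject is Farida₁.
*Farida₁* c-commands the pronoun within its binding domain → coindexation would violate Principle B.
*Sofia₂*: the pronoun c-commands this R-expression → coindexation would violate Principle C on *Sofia₂*.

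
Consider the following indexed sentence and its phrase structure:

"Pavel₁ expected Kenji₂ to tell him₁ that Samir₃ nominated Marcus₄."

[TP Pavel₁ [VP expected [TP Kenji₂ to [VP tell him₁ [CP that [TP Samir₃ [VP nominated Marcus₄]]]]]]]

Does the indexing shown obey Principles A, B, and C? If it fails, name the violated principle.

The two coindexed NPs are *Pavel₁* and *him₁*.
*him₁* is a pronoun; its binding domain is the embedded TP, whose subject is Kenji₂. Within that domain it is c-commanded only by *Kenji₂*, which carries a different index — the pronoun is free locally, so Principle B holds.
*Pavel₁* is an R-expression; *him₁* does not c-command it, and no other NP shares its index, so Principle C is satisfied.
All principles are respected.

grammatical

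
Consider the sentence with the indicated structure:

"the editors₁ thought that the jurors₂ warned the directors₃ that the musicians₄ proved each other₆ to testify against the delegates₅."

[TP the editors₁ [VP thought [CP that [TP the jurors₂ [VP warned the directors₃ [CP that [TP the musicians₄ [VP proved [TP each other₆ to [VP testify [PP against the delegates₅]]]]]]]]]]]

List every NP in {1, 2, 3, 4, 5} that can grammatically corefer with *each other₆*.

*each other* is an anaphor, so Principle A applies: it must be bound in its binding domain.
Binding domain of *each other₆*: the embedded TP, whose subject is the musicians₄.
*the editors₁* c-commands the anaphor but is outside its binding domain → cannot satisfy Principle A.
*the jurors₂* c-commands the anaphor but is outside its binding domain → cannot satisfy Principle A.
*the directors₃* c-commands the anaphor but is outside its binding domain → cannot satisfy Principle A.
*the musicians₄* c-commands the anaphor within its binding domain → licit binder.
*the delegates₅* does not c-command the anaphor → cannot bind it.

{4}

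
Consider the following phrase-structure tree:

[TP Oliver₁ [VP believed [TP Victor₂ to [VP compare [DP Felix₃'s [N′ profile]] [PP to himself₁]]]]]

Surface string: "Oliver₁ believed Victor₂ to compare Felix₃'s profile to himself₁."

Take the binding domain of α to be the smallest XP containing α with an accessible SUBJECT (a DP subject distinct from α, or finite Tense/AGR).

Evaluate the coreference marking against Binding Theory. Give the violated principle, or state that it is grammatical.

Principle A

The two coindexed NPs are *Oliver₁* and *himself₁*.
*himself₁* is an anaphor. Principle A requires it to be bound within its binding domain — the embedded TP, whose subject is Victor₂.
Within that domain it is c-commanded by *Victor₂*, which does not share its index.
*Oliver₁* does c-command the anaphor, but from outside its binding domain.
The anaphor is unbound in its domain → Principle A violation.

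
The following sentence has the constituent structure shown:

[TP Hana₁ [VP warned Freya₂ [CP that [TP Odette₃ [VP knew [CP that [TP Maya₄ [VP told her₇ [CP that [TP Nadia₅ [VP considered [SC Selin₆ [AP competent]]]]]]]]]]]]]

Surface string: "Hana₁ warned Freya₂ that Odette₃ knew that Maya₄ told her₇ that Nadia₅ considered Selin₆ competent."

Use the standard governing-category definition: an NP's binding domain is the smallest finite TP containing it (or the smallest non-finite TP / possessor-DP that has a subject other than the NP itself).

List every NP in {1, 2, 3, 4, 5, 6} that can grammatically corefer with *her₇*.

{1, 2, 3}

*her* is a pronoun, so Principle B applies: it must be free in its binding domain.
Binding domain of *her₇*: the embedded TP, whose subject is Maya₄.
*Hana₁* c-commands the pronoun but from outside its binding domain, and is not c-commanded by it → coindexation permitted.
*Freya₂* c-commands the pronoun but from outside its binding domain, and is not c-commanded by it → coindexation permitted.
*Odette₃* c-commands the pronoun but from outside its binding domain, and is not c-commanded by it → coindexation permitted.
*Maya₄* c-commands the pronoun within its binding domain → coindexation would violate Principle B.
*Nadia₅*: the pronoun c-commands this R-expression → coindexation would violate Principle C on *Nadia₅*.
*Selin₆*: the pronoun c-commands this R-expression → coindexation would violate Principle C on *Selin₆*.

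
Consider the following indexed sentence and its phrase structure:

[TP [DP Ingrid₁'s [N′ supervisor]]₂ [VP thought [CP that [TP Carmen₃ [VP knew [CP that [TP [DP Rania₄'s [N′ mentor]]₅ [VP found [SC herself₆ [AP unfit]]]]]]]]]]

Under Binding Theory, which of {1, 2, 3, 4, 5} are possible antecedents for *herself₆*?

*herself* is an anaphor, so Principle A applies: it must be bound in its binding domain.
Binding domain of *herself₆*: the embedded TP, whose subject is [Rania₄'s mentor]₅.
*Ingrid₁* does not c-command the anaphor → cannot bind it.
*[Ingrid₁'s supervisor]₂* c-commands the anaphor but is outside its binding domain → cannot satisfy Principle A.
*Carmen₃* c-commands the anaphor but is outside its binding domain → cannot satisfy Principle A.
*Rania₄* does not c-command the anaphor → cannot bind it.
*[Rania₄'s mentor]₅* c-commands the anaphor within its binding domain → licit binder.

{5}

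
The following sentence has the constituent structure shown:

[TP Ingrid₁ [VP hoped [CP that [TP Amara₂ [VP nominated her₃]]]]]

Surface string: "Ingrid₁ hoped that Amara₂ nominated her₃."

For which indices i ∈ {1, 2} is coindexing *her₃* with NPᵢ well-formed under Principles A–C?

*her* is a pronoun, so Principle B applies: it must be free in its binding domain.
Binding domain of *her₃*: the embedded TP, whose subject is Amara₂.
*Ingrid₁* c-commands the pronoun but from outside its binding domain, and is not c-commanded by it → coindexation permitted.
*Amara₂* c-commands the pronoun within its binding domain → coindexation would violate Principle B.

{1}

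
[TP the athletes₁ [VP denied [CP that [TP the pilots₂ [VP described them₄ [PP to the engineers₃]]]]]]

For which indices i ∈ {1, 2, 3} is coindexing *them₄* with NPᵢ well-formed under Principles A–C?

{1}

*them* is a pronoun, so Principle B applies: it must be free in its binding domain.
Binding domain of *them₄*: the embedded TP, whose subject is the pilots₂.
*the athletes₁* c-commands the pronoun but from outside its binding domain, and is not c-commanded by it → coindexation permitted.
*the pilots₂* c-commands the pronoun within its binding domain → coindexation would violate Principle B.
*the engineers₃*: the pronoun c-commands this R-expression → coindexation would violate Principle C on *the engineers₃*.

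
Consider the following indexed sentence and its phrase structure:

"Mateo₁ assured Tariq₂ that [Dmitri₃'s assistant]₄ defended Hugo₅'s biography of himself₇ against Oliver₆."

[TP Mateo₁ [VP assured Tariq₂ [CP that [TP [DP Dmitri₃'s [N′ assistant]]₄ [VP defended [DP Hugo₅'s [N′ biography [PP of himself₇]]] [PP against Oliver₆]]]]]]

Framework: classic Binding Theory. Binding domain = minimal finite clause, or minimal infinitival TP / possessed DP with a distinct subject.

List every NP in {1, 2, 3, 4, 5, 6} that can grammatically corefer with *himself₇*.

{5}

*himself* is an anaphor, so Principle A applies: it must be bound in its binding domain.
Binding domain of *himself₇*: the possessed DP, whose subject is Hugo₅.
*Mateo₁* c-commands the anaphor but is outside its binding domain → cannot satisfy Principle A.
*Tariq₂* c-commands the anaphor but is outside its binding domain → cannot satisfy Principle A.
*Dmitri₃* does not c-command the anaphor → cannot bind it.
*[Dmitri₃'s assistant]₄* c-commands the anaphor but is outside its binding domain → cannot satisfy Principle A.
*Hugo₅* c-commands the anaphor within its binding domain → licit binder.
*Oliver₆* does not c-command the anaphor → cannot bind it.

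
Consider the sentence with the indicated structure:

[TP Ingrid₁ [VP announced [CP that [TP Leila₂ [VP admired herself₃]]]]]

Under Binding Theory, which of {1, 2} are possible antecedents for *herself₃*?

{2}

*herself* is an anaphor, so Principle A applies: it must be bound in its binding domain.
Binding domain of *herself₃*: the embedded TP, whose subject is Leila₂.
*Ingrid₁* c-commands the anaphor but is outside its binding domain → cannot satisfy Principle A.
*Leila₂* c-commands the anaphor within its binding domain → licit binder.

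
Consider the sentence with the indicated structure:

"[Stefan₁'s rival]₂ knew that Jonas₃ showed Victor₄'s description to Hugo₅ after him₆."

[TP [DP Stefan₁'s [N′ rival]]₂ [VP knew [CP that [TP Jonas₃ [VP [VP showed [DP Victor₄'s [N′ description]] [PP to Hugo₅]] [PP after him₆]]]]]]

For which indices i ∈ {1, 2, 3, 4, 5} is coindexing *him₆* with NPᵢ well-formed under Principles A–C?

*him* is a pronoun, so Principle B applies: it must be free in its binding domain.
Binding domain of *him₆*: the embedded TP, whose subject is Jonas₃.
*Stefan₁* and the pronoun do not c-command one another → neither Principle B nor Principle C is at stake; coindexation permitted.
*[Stefan₁'s rival]₂* c-commands the pronoun but from outside its binding domain, and is not c-commanded by it → coindexation permitted.
*Jonas₃* c-commands the pronoun within its binding domain → coindexation would violate Principle B.
*Victor₄* and the pronoun do not c-command one another → neither Principle B nor Principle C is at stake; coindexation permitted.
*Hugo₅* and the pronoun do not c-command one another → neither Principle B nor Principle C is at stake; coindexation permitted.

{1, 2, 4, 5}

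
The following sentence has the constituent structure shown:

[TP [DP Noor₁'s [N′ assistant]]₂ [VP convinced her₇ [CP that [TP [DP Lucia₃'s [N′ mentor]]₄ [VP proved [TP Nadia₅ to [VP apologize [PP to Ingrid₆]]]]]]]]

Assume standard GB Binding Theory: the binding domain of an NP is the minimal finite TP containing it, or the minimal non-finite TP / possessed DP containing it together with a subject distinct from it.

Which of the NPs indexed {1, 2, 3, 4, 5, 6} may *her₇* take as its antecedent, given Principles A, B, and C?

{1}

*her* is a pronoun, so Principle B applies: it must be free in its binding domain.
Binding domain of *her₇*: the matrix TP, whose subject is [Noor₁'s assistant]₂.
*Noor₁* and the pronoun do not c-command one another → neither Principle B nor Principle C is at stake; coindexation permitted.
*[Noor₁'s assistant]₂* c-commands the pronoun within its binding domain → coindexation would violate Principle B.
*Lucia₃*: the pronoun c-commands this R-expression → coindexation would violate Principle C on *Lucia₃*.
*[Lucia₃'s mentor]₄*: the pronoun c-commands this R-expression → coindexation would violate Principle C on *[Lucia₃'s mentor]₄*.
*Nadia₅*: the pronoun c-commands this R-expression → coindexation would violate Principle C on *Nadia₅*.
*Ingrid₆*: the pronoun c-commands this R-expression → coindexation would violate Principle C on *Ingrid₆*.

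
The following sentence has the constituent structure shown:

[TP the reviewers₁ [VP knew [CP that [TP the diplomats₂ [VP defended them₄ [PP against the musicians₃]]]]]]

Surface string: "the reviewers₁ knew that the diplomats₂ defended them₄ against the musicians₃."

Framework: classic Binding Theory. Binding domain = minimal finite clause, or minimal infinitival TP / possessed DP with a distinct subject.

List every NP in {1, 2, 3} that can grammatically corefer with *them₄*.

*them* is a pronoun, so Principle B applies: it must be free in its binding domain.
Binding domain of *them₄*: the embedded TP, whose subject is the diplomats₂.
*the reviewers₁* c-commands the pronoun but from outside its binding domain, and is not c-commanded by it → coindexation permitted.
*the diplomats₂* c-commands the pronoun within its binding domain → coindexation would violate Principle B.
*the musicians₃*: the pronoun c-commands this R-expression → coindexation would violate Principle C on *the musicians₃*.

{1}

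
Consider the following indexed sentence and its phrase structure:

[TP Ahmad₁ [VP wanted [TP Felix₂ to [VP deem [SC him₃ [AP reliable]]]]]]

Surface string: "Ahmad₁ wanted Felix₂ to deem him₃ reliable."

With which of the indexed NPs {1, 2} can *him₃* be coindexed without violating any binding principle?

{1}

*him* is a pronoun, so Principle B applies: it must be free in its binding domain.
Binding domain of *him₃*: the embedded TP, whose subject is Felix₂.
*Ahmad₁* c-commands the pronoun but from outside its binding domain, and is not c-commanded by it → coindexation permitted.
*Felix₂* c-commands the pronoun within its binding domain → coindexation would violate Principle B.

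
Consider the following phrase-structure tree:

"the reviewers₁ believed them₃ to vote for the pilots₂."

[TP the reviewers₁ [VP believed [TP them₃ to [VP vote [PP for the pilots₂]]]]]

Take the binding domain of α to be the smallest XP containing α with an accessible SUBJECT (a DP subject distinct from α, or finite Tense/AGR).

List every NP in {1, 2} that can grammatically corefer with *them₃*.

none

*them* is a pronoun, so Principle B applies: it must be free in its binding domain.
Binding domain of *them₃*: the matrix TP, whose subject is the reviewers₁.
*the reviewers₁* c-commands the pronoun within its binding domain → coindexation would violate Principle B.
*the pilots₂*: the pronoun c-commands this R-expression → coindexation would violate Principle C on *the pilots₂*.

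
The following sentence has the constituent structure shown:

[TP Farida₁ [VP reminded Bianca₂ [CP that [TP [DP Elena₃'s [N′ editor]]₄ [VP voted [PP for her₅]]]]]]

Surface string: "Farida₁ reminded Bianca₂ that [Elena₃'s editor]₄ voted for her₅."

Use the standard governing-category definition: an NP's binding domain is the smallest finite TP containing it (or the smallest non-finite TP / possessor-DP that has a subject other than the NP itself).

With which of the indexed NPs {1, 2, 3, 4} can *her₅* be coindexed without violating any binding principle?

*her* is a pronoun, so Principle B applies: it must be free in its binding domain.
Binding domain of *her₅*: the embedded TP, whose subject is [Elena₃'s editor]₄.
*Farida₁* c-commands the pronoun but from outside its binding domain, and is not c-commanded by it → coindexation permitted.
*Bianca₂* c-commands the pronoun but from outside its binding domain, and is not c-commanded by it → coindexation permitted.
*Elena₃* and the pronoun do not c-command one another → neither Principle B nor Principle C is at stake; coindexation permitted.
*[Elena₃'s editor]₄* c-commands the pronoun within its binding domain → coindexation would violate Principle B.

{1, 2, 3}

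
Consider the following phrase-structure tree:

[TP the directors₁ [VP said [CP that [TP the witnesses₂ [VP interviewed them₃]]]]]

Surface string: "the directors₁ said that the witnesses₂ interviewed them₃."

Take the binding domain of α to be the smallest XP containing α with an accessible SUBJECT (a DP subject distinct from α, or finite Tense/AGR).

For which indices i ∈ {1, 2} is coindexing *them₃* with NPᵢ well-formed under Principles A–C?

*them* is a pronoun, so Principle B applies: it must be free in its binding domain.
Binding domain of *them₃*: the embedded TP, whose subject is the witnesses₂.
*the directors₁* c-commands the pronoun but from outside its binding domain, and is not c-commanded by it → coindexation permitted.
*the witnesses₂* c-commands the pronoun within its binding domain → coindexation would violate Principle B.

{1}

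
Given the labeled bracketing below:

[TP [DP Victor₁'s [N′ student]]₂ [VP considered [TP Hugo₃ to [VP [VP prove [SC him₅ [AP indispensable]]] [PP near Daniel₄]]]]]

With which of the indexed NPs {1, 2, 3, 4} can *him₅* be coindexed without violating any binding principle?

{1, 2, 4}

*him* is a pronoun, so Principle B applies: it must be free in its binding domain.
Binding domain of *him₅*: the embedded TP, whose subject is Hugo₃.
*Victor₁* and the pronoun do not c-command one another → neither Principle B nor Principle C is at stake; coindexation permitted.
*[Victor₁'s student]₂* c-commands the pronoun but from outside its binding domain, and is not c-commanded by it → coindexation permitted.
*Hugo₃* c-commands the pronoun within its binding domain → coindexation would violate Principle B.
*Daniel₄* and the pronoun do not c-command one another → neither Principle B nor Principle C is at stake; coindexation permitted.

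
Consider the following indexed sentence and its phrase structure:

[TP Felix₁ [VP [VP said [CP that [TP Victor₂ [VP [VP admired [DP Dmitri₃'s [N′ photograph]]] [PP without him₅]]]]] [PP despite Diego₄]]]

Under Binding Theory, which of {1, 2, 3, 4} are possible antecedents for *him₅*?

{1, 3, 4}

*him* is a pronoun, so Principle B applies: it must be free in its binding domain.
Binding domain of *him₅*: the embedded TP, whose subject is Victor₂.
*Felix₁* c-commands the pronoun but from outside its binding domain, and is not c-commanded by it → coindexation permitted.
*Victor₂* c-commands the pronoun within its binding domain → coindexation would violate Principle B.
*Dmitri₃* and the pronoun do not c-command one another → neither Principle B nor Principle C is at stake; coindexation permitted.
*Diego₄* and the pronoun do not c-command one another → neither Principle B nor Principle C is at stake; coindexation permitted.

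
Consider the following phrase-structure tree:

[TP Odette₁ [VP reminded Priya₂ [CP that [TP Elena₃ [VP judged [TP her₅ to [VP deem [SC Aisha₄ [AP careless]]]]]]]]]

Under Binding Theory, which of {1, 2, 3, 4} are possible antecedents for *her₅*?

{1, 2}

*her* is a pronoun, so Principle B applies: it must be free in its binding domain.
Binding domain of *her₅*: the embedded TP, whose subject is Elena₃.
*Odette₁* c-commands the pronoun but from outside its binding domain, and is not c-commanded by it → coindexation permitted.
*Priya₂* c-commands the pronoun but from outside its binding domain, and is not c-commanded by it → coindexation permitted.
*Elena₃* c-commands the pronoun within its binding domain → coindexation would violate Principle B.
*Aisha₄*: the pronoun c-commands this R-expression → coindexation would violate Principle C on *Aisha₄*.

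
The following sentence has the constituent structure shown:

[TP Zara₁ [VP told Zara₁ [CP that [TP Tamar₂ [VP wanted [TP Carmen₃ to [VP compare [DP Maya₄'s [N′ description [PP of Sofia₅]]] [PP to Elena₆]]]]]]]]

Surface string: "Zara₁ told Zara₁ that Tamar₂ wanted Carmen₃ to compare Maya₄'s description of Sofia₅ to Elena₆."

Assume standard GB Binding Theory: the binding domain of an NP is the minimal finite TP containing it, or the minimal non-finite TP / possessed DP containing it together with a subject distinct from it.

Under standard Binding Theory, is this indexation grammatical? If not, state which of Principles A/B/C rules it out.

The two coindexed NPs are *Zara₁* (the higher occurrence) and *Zara₁* (the lower occurrence).
*Zara₁* (the lower occurrence) is an R-expression. Principle C requires it to be free everywhere.
*Zara₁* (the higher occurrence) c-commands it and carries the same index.
The R-expression is bound → Principle C violation.

Principle C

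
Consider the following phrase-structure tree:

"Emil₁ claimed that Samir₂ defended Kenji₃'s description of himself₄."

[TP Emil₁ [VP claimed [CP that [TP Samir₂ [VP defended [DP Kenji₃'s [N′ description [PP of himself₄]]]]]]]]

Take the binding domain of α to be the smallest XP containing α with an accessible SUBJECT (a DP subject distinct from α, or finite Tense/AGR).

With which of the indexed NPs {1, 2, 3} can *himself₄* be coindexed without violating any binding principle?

{3}

*himself* is an anaphor, so Principle A applies: it must be bound in its binding domain.
Binding domain of *himself₄*: the possessed DP, whose subject is Kenji₃.
*Emil₁* c-commands the anaphor but is outside its binding domain → cannot satisfy Principle A.
*Samir₂* c-commands the anaphor but is outside its binding domain → cannot satisfy Principle A.
*Kenji₃* c-commands the anaphor within its binding domain → licit binder.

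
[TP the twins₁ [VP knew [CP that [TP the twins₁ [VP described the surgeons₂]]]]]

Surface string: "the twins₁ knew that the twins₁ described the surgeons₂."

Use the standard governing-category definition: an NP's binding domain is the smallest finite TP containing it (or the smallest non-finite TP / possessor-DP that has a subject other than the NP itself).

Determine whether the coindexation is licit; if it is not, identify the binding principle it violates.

The two coindexed NPs are *the twins₁* (the lower occurrence) and *the twins₁* (the higher occurrence).
*the twins₁* (the lower occurrence) is an R-expression. Principle C requires it to be free everywhere.
*the twins₁* (the higher occurrence) c-commands it and carries the same index.
The R-expression is bound → Principle C violation.

Principle C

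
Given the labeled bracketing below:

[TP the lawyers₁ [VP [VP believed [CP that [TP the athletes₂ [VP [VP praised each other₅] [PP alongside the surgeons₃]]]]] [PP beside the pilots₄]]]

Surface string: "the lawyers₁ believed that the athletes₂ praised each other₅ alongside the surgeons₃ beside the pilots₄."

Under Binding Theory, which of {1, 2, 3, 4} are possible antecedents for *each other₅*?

*each other* is an anaphor, so Principle A applies: it must be bound in its binding domain.
Binding domain of *each other₅*: the embedded TP, whose subject is the athletes₂.
*the lawyers₁* c-commands the anaphor but is outside its binding domain → cannot satisfy Principle A.
*the athletes₂* c-commands the anaphor within its binding domain → licit binder.
*the surgeons₃* does not c-command the anaphor → cannot bind it.
*the pilots₄* does not c-command the anaphor → cannot bind it.

{2}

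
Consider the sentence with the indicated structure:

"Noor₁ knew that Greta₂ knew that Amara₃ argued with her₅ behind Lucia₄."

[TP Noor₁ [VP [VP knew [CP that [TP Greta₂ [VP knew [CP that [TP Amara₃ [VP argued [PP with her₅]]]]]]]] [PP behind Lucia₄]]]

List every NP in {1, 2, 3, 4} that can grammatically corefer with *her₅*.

*her* is a pronoun, so Principle B applies: it must be free in its binding domain.
Binding domain of *her₅*: the embedded TP, whose subject is Amara₃.
*Noor₁* c-commands the pronoun but from outside its binding domain, and is not c-commanded by it → coindexation permitted.
*Greta₂* c-commands the pronoun but from outside its binding domain, and is not c-commanded by it → coindexation permitted.
*Amara₃* c-commands the pronoun within its binding domain → coindexation would violate Principle B.
*Lucia₄* and the pronoun do not c-command one another → neither Principle B nor Principle C is at stake; coindexation permitted.

{1, 2, 4}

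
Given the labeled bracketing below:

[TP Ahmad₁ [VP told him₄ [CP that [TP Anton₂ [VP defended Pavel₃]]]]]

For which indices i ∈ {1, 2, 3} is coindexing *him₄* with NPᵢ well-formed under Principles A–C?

*him* is a pronoun, so Principle B applies: it must be free in its binding domain.
Binding domain of *him₄*: the matrix TP, whose subject is Ahmad₁.
*Ahmad₁* c-commands the pronoun within its binding domain → coindexation would violate Principle B.
*Anton₂*: the pronoun c-commands this R-expression → coindexation would violate Principle C on *Anton₂*.
*Pavel₃*: the pronoun c-commands this R-expression → coindexation would violate Principle C on *Pavel₃*.

none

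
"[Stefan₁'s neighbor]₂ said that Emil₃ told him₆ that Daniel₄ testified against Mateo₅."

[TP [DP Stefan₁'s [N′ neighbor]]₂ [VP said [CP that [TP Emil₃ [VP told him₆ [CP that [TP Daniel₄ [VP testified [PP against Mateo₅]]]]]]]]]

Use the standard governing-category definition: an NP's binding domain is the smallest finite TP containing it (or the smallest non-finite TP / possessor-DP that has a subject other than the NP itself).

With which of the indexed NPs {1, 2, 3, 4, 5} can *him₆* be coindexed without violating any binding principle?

*him* is a pronoun, so Principle B applies: it must be free in its binding domain.
Binding domain of *him₆*: the embedded TP, whose subject is Emil₃.
*Stefan₁* and the pronoun do not c-command one another → neither Principle B nor Principle C is at stake; coindexation permitted.
*[Stefan₁'s neighbor]₂* c-commands the pronoun but from outside its binding domain, and is not c-commanded by it → coindexation permitted.
*Emil₃* c-commands the pronoun within its binding domain → coindexation would violate Principle B.
*Daniel₄*: the pronoun c-commands this R-expression → coindexation would violate Principle C on *Daniel₄*.
*Mateo₅*: the pronoun c-commands this R-expression → coindexation would violate Principle C on *Mateo₅*.

{1, 2}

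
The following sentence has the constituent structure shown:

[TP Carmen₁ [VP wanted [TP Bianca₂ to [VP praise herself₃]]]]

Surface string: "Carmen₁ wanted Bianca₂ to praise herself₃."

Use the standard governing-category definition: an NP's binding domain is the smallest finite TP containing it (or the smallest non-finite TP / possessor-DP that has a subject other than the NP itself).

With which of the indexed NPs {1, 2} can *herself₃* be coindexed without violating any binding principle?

*herself* is an anaphor, so Principle A applies: it must be bound in its binding domain.
Binding domain of *herself₃*: the embedded TP, whose subject is Bianca₂.
*Carmen₁* c-commands the anaphor but is outside its binding domain → cannot satisfy Principle A.
*Bianca₂* c-commands the anaphor within its binding domain → licit binder.

{2}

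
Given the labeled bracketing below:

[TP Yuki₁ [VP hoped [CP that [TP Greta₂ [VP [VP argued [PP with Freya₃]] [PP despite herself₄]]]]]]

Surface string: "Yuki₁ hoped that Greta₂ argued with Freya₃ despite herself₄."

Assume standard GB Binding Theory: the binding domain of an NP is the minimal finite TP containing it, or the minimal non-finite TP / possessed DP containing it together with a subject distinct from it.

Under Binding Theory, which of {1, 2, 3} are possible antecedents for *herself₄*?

*herself* is an anaphor, so Principle A applies: it must be bound in its binding domain.
Binding domain of *herself₄*: the embedded TP, whose subject is Greta₂.
*Yuki₁* c-commands the anaphor but is outside its binding domain → cannot satisfy Principle A.
*Greta₂* c-commands the anaphor within its binding domain → licit binder.
*Freya₃* does not c-command the anaphor → cannot bind it.

{2}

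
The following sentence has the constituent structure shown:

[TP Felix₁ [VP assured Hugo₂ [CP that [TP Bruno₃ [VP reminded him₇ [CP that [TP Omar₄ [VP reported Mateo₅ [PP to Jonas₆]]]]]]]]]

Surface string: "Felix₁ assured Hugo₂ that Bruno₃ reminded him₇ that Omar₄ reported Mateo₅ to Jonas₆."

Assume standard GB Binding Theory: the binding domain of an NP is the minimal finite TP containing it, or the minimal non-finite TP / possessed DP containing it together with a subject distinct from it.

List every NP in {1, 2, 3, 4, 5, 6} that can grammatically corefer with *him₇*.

{1, 2}

*him* is a pronoun, so Principle B applies: it must be free in its binding domain.
Binding domain of *him₇*: the embedded TP, whose subject is Bruno₃.
*Felix₁* c-commands the pronoun but from outside its binding domain, and is not c-commanded by it → coindexation permitted.
*Hugo₂* c-commands the pronoun but from outside its binding domain, and is not c-commanded by it → coindexation permitted.
*Bruno₃* c-commands the pronoun within its binding domain → coindexation would violate Principle B.
*Omar₄*: the pronoun c-commands this R-expression → coindexation would violate Principle C on *Omar₄*.
*Mateo₅*: the pronoun c-commands this R-expression → coindexation would violate Principle C on *Mateo₅*.
*Jonas₆*: the pronoun c-commands this R-expression → coindexation would violate Principle C on *Jonas₆*.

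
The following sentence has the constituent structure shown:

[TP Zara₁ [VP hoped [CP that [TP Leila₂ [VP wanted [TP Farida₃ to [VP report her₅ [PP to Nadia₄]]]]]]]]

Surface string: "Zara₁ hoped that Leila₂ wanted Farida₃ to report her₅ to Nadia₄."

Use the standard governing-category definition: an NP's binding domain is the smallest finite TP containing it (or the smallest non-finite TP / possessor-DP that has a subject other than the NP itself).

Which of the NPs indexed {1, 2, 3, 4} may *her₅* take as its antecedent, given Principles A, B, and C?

*her* is a pronoun, so Principle B applies: it must be free in its binding domain.
Binding domain of *her₅*: the embedded TP, whose subject is Farida₃.
*Zara₁* c-commands the pronoun but from outside its binding domain, and is not c-commanded by it → coindexation permitted.
*Leila₂* c-commands the pronoun but from outside its binding domain, and is not c-commanded by it → coindexation permitted.
*Farida₃* c-commands the pronoun within its binding domain → coindexation would violate Principle B.
*Nadia₄*: the pronoun c-commands this R-expression → coindexation would violate Principle C on *Nadia₄*.

{1, 2}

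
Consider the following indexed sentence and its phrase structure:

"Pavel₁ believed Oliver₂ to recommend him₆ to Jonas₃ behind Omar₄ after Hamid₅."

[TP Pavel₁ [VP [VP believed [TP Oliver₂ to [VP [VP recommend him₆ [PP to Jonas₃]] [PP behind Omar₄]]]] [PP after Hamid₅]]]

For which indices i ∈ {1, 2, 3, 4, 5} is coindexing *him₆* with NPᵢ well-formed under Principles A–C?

*him* is a pronoun, so Principle B applies: it must be free in its binding domain.
Binding domain of *him₆*: the embedded TP, whose subject is Oliver₂.
*Pavel₁* c-commands the pronoun but from outside its binding domain, and is not c-commanded by it → coindexation permitted.
*Oliver₂* c-commands the pronoun within its binding domain → coindexation would violate Principle B.
*Jonas₃*: the pronoun c-commands this R-expression → coindexation would violate Principle C on *Jonas₃*.
*Omar₄* and the pronoun do not c-command one another → neither Principle B nor Principle C is at stake; coindexation permitted.
*Hamid₅* and the pronoun do not c-command one another → neither Principle B nor Principle C is at stake; coindexation permitted.

{1, 4, 5}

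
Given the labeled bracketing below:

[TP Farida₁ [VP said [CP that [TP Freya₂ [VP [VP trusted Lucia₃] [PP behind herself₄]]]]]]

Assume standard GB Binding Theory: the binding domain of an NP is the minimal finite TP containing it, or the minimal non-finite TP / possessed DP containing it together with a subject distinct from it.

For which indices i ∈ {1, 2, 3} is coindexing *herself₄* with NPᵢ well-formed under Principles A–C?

*herself* is an anaphor, so Principle A applies: it must be bound in its binding domain.
Binding domain of *herself₄*: the embedded TP, whose subject is Freya₂.
*Farida₁* c-commands the anaphor but is outside its binding domain → cannot satisfy Principle A.
*Freya₂* c-commands the anaphor within its binding domain → licit binder.
*Lucia₃* does not c-command the anaphor → cannot bind it.

{2}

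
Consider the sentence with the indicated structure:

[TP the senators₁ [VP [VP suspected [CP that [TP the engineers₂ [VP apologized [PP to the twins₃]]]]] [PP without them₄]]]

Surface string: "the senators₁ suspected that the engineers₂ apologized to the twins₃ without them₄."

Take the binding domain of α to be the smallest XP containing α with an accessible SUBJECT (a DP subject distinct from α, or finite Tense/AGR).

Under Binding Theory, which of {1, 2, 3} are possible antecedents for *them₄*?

{2, 3}

*them* is a pronoun, so Principle B applies: it must be free in its binding domain.
Binding domain of *them₄*: the matrix TP, whose subject is the senators₁.
*the senators₁* c-commands the pronoun within its binding domain → coindexation would violate Principle B.
*the engineers₂* and the pronoun do not c-command one another → neither Principle B nor Principle C is at stake; coindexation permitted.
*the twins₃* and the pronoun do not c-command one another → neither Principle B nor Principle C is at stake; coindexation permitted.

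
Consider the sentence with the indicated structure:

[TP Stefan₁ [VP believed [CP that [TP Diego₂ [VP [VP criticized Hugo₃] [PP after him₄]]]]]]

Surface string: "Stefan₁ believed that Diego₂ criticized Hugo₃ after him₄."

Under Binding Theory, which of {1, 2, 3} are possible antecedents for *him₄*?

*him* is a pronoun, so Principle B applies: it must be free in its binding domain.
Binding domain of *him₄*: the embedded TP, whose subject is Diego₂.
*Stefan₁* c-commands the pronoun but from outside its binding domain, and is not c-commanded by it → coindexation permitted.
*Diego₂* c-commands the pronoun within its binding domain → coindexation would violate Principle B.
*Hugo₃* and the pronoun do not c-command one another → neither Principle B nor Principle C is at stake; coindexation permitted.

{1, 3}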